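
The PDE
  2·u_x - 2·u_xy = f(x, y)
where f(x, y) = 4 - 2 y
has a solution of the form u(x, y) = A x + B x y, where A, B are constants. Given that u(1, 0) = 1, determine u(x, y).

Substitute the ansatz u = A x + B x y into the left-hand side.
Derivatives of the ansatz:
  u_x = A + B y
  u_xy = B
Term by term:
  2·u_x = 2 A + 2 B y
  -2·u_xy = - 2 B
So the left-hand side equals
  2 A + 2 B y - 2 B
This must equal f(x, y) = 4 - 2 y identically.
Matching coefficients of the independent functions:
  [constant term]:  2 A - 2 B = 4
  [y]:  2 B = -2
Solving: A = 1, B = -1.
Check against the point condition:
  u(1, 0) = 1  ⟹  A = 1  ✓
Hence u(x, y) = - x y + x.

Answer: u(x, y) = - x y + x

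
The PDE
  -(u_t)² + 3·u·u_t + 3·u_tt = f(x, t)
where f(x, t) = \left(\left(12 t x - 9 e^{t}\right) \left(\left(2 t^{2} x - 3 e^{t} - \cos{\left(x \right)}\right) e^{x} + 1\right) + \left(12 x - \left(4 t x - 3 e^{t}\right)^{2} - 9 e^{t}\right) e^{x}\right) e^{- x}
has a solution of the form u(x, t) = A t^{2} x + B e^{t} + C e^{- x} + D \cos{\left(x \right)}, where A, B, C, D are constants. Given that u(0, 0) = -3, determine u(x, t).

Substitute the ansatz u = A t^{2} x + B e^{t} + C e^{- x} + D \cos{\left(x \right)} into the left-hand side.
Derivatives of the ansatz:
  u_t = 2 A t x + B e^{t}
  u_tt = 2 A x + B e^{t}
Term by term:
  -(u_t)² = - 4 A^{2} t^{2} x^{2} - 4 A B t x e^{t} - B^{2} e^{2 t}
  3·u·u_t = 6 A^{2} t^{3} x^{2} + 3 A B t^{2} x e^{t} + 6 A B t x e^{t} + 6 A C t x e^{- x} + 6 A D t x \cos{\left(x \right)} + 3 B^{2} e^{2 t} + 3 B C e^{t} e^{- x} + 3 B D e^{t} \cos{\left(x \right)}
  3·u_tt = 6 A x + 3 B e^{t}
So the left-hand side equals
  6 A^{2} t^{3} x^{2} - 4 A^{2} t^{2} x^{2} + 3 A B t^{2} x e^{t} + 2 A B t x e^{t} + 6 A C t x e^{- x} + 6 A D t x \cos{\left(x \right)} + 6 A x + 2 B^{2} e^{2 t} + 3 B C e^{t} e^{- x} + 3 B D e^{t} \cos{\left(x \right)} + 3 B e^{t}
This must equal f(x, t) identically; expanded, f = 24 t^{3} x^{2} - 16 t^{2} x^{2} - 18 t^{2} x e^{t} - 12 t x e^{t} - 12 t x \cos{\left(x \right)} + 12 t x e^{- x} + 12 x + 18 e^{2 t} + 9 e^{t} \cos{\left(x \right)} - 9 e^{t} - 9 e^{t} e^{- x}.
Matching coefficients of the independent functions:
  [x]:  6 A = 12
  [t^{2} x^{2}]:  - 4 A^{2} = -16
  [t^{3} x^{2}]:  6 A^{2} = 24
  [e^{t} e^{- x}]:  3 B C = -9
  [e^{t} \cos{\left(x \right)}]:  3 B D = 9
  [t x e^{t}]:  2 A B = -12
  [t x e^{- x}]:  6 A C = 12
  [t x \cos{\left(x \right)}]:  6 A D = -12
  [t^{2} x e^{t}]:  3 A B = -18
  [e^{t}]:  3 B = -9
  [e^{2 t}]:  2 B^{2} = 18
Solving: A = 2, B = -3, C = 1, D = -1.
Check against the point condition:
  u(0, 0) = -3  ⟹  B + C + D = -3  ✓
Hence u(x, t) = 2 t^{2} x - 3 e^{t} - \cos{\left(x \right)} + e^{- x}.

Answer: u(x, t) = 2 t^{2} x - 3 e^{t} - \cos{\left(x \right)} + e^{- x}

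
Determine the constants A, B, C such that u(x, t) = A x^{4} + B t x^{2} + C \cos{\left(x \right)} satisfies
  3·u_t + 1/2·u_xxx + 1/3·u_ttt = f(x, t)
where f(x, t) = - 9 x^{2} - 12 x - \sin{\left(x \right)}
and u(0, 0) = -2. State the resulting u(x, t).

Answer: u(x, t) = - 3 t x^{2} - x^{4} - 2 \cos{\left(x \right)}

Derivation:
Substitute the ansatz u = A x^{4} + B t x^{2} + C \cos{\left(x \right)} into the left-hand side.
Derivatives of the ansatz:
  u_t = B x^{2}
  u_xxx = 24 A x + C \sin{\left(x \right)}
  u_ttt = 0
Term by term:
  3·u_t = 3 B x^{2}
  1/2·u_xxx = 12 A x + \frac{C \sin{\left(x \right)}}{2}
  1/3·u_ttt = 0
So the left-hand side equals
  12 A x + 3 B x^{2} + \frac{C \sin{\left(x \right)}}{2}
This must equal f(x, t) = - 9 x^{2} - 12 x - \sin{\left(x \right)} identically.
Matching coefficients of the independent functions:
  [x]:  12 A = -12
  [x^{2}]:  3 B = -9
  [\sin{\left(x \right)}]:  \frac{C}{2} = -1
Solving: A = -1, B = -3, C = -2.
Check against the point condition:
  u(0, 0) = -2  ⟹  C = -2  ✓
Hence u(x, t) = - 3 t x^{2} - x^{4} - 2 \cos{\left(x \right)}.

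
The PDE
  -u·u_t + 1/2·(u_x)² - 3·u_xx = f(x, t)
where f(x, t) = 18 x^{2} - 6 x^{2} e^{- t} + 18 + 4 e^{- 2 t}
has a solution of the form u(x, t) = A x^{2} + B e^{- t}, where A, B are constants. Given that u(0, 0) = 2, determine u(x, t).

Answer: u(x, t) = - 3 x^{2} + 2 e^{- t}

Derivation:
Substitute the ansatz u = A x^{2} + B e^{- t} into the left-hand side.
Derivatives of the ansatz:
  u_t = - B e^{- t}
  u_x = 2 A x
  u_xx = 2 A
Term by term:
  -u·u_t = A B x^{2} e^{- t} + B^{2} e^{- 2 t}
  1/2·(u_x)² = 2 A^{2} x^{2}
  -3·u_xx = - 6 A
So the left-hand side equals
  2 A^{2} x^{2} + A B x^{2} e^{- t} - 6 A + B^{2} e^{- 2 t}
This must equal f(x, t) = 18 x^{2} - 6 x^{2} e^{- t} + 18 + 4 e^{- 2 t} identically.
Matching coefficients of the independent functions:
  [constant term]:  - 6 A = 18
  [x^{2}]:  2 A^{2} = 18
  [x^{2} e^{- t}]:  A B = -6
  [e^{- 2 t}]:  B^{2} = 4
Solving: A = -3, B = 2.
Check against the point condition:
  u(0, 0) = 2  ⟹  B = 2  ✓
Hence u(x, t) = - 3 x^{2} + 2 e^{- t}.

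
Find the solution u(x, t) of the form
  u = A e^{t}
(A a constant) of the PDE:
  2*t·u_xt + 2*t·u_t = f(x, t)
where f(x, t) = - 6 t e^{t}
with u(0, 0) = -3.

Substitute the ansatz u = A e^{t} into the left-hand side.
Derivatives of the ansatz:
  u_xt = 0
  u_t = A e^{t}
Term by term:
  2*t·u_xt = 0
  2*t·u_t = 2 A t e^{t}
So the left-hand side equals
  2 A t e^{t}
This must equal f(x, t) = - 6 t e^{t} identically.
Matching coefficients of the independent functions:
  [t e^{t}]:  2 A = -6
Solving: A = -3.
Check against the point condition:
  u(0, 0) = -3  ⟹  A = -3  ✓
Hence u(x, t) = - 3 e^{t}.

Answer: u(x, t) = - 3 e^{t}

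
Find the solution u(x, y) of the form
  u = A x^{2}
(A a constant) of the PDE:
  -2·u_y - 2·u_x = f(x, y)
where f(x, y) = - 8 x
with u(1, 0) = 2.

Substitute the ansatz u = A x^{2} into the left-hand side.
Derivatives of the ansatz:
  u_y = 0
  u_x = 2 A x
Term by term:
  -2·u_y = 0
  -2·u_x = - 4 A x
So the left-hand side equals
  - 4 A x
This must equal f(x, y) = - 8 x identically.
Matching coefficients of the independent functions:
  [x]:  - 4 A = -8
Solving: A = 2.
Check against the point condition:
  u(1, 0) = 2  ⟹  A = 2  ✓
Hence u(x, y) = 2 x^{2}.

Answer: u(x, y) = 2 x^{2}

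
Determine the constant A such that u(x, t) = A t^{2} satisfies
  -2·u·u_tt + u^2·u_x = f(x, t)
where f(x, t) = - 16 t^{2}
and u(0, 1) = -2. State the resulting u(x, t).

Answer: u(x, t) = - 2 t^{2}

Derivation:
Substitute the ansatz u = A t^{2} into the left-hand side.
Derivatives of the ansatz:
  u_tt = 2 A
  u_x = 0
Term by term:
  -2·u·u_tt = - 4 A^{2} t^{2}
  u^2·u_x = 0
So the left-hand side equals
  - 4 A^{2} t^{2}
This must equal f(x, t) = - 16 t^{2} identically.
Matching coefficients of the independent functions:
  [t^{2}]:  - 4 A^{2} = -16
These equations allow (A) = (-2) or (2).
Impose the point condition(s):
  u(0, 1) = -2  ⟹  A = -2
Only A = -2 satisfies everything.
Hence u(x, t) = - 2 t^{2}.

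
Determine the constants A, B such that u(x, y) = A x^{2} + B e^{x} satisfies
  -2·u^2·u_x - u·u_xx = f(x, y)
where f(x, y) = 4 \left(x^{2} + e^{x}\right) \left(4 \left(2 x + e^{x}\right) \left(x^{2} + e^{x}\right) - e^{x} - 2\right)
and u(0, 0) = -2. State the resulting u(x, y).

Substitute the ansatz u = A x^{2} + B e^{x} into the left-hand side.
Derivatives of the ansatz:
  u_x = 2 A x + B e^{x}
  u_xx = 2 A + B e^{x}
Term by term:
  -2·u^2·u_x = - 4 A^{3} x^{5} - 2 A^{2} B x^{4} e^{x} - 8 A^{2} B x^{3} e^{x} - 4 A B^{2} x^{2} e^{2 x} - 4 A B^{2} x e^{2 x} - 2 B^{3} e^{3 x}
  -u·u_xx = - 2 A^{2} x^{2} - A B x^{2} e^{x} - 2 A B e^{x} - B^{2} e^{2 x}
So the left-hand side equals
  - 4 A^{3} x^{5} - 2 A^{2} B x^{4} e^{x} - 8 A^{2} B x^{3} e^{x} - 2 A^{2} x^{2} - 4 A B^{2} x^{2} e^{2 x} - 4 A B^{2} x e^{2 x} - A B x^{2} e^{x} - 2 A B e^{x} - 2 B^{3} e^{3 x} - B^{2} e^{2 x}
This must equal f(x, y) identically; expanded, f = 32 x^{5} + 16 x^{4} e^{x} + 64 x^{3} e^{x} + 32 x^{2} e^{2 x} - 4 x^{2} e^{x} - 8 x^{2} + 32 x e^{2 x} + 16 e^{3 x} - 4 e^{2 x} - 8 e^{x}.
Matching coefficients of the independent functions:
  [x^{2}]:  - 2 A^{2} = -8
  [x^{5}]:  - 4 A^{3} = 32
  [x e^{2 x}, x^{2} e^{2 x}]:  - 4 A B^{2} = 32
  [x^{2} e^{x}]:  - A B = -4
  [x^{3} e^{x}]:  - 8 A^{2} B = 64
  [x^{4} e^{x}]:  - 2 A^{2} B = 16
  [e^{x}]:  - 2 A B = -8
  [e^{2 x}]:  - B^{2} = -4
  [e^{3 x}]:  - 2 B^{3} = 16
Solving: A = -2, B = -2.
Check against the point condition:
  u(0, 0) = -2  ⟹  B = -2  ✓
Hence u(x, y) = - 2 x^{2} - 2 e^{x}.

Answer: u(x, y) = - 2 x^{2} - 2 e^{x}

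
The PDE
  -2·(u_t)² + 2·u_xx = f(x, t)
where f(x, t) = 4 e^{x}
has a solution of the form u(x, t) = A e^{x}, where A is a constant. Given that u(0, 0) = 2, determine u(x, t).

Answer: u(x, t) = 2 e^{x}

Derivation:
Substitute the ansatz u = A e^{x} into the left-hand side.
Derivatives of the ansatz:
  u_t = 0
  u_xx = A e^{x}
Term by term:
  -2·(u_t)² = 0
  2·u_xx = 2 A e^{x}
So the left-hand side equals
  2 A e^{x}
This must equal f(x, t) = 4 e^{x} identically.
Matching coefficients of the independent functions:
  [e^{x}]:  2 A = 4
Solving: A = 2.
Check against the point condition:
  u(0, 0) = 2  ⟹  A = 2  ✓
Hence u(x, t) = 2 e^{x}.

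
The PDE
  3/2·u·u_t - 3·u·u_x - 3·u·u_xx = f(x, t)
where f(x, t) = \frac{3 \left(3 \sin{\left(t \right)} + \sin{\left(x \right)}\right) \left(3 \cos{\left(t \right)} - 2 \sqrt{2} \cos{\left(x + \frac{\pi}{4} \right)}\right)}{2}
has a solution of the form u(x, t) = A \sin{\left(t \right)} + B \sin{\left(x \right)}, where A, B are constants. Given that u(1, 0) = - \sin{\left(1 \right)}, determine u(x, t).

Substitute the ansatz u = A \sin{\left(t \right)} + B \sin{\left(x \right)} into the left-hand side.
Derivatives of the ansatz:
  u_t = A \cos{\left(t \right)}
  u_x = B \cos{\left(x \right)}
  u_xx = - B \sin{\left(x \right)}
Term by term:
  3/2·u·u_t = \frac{3 A^{2} \sin{\left(t \right)} \cos{\left(t \right)}}{2} + \frac{3 A B \sin{\left(x \right)} \cos{\left(t \right)}}{2}
  -3·u·u_x = - 3 A B \sin{\left(t \right)} \cos{\left(x \right)} - 3 B^{2} \sin{\left(x \right)} \cos{\left(x \right)}
  -3·u·u_xx = 3 A B \sin{\left(t \right)} \sin{\left(x \right)} + 3 B^{2} \sin^{2}{\left(x \right)}
So the left-hand side equals
  \frac{3 A^{2} \sin{\left(t \right)} \cos{\left(t \right)}}{2} + 3 A B \sin{\left(t \right)} \sin{\left(x \right)} - 3 A B \sin{\left(t \right)} \cos{\left(x \right)} + \frac{3 A B \sin{\left(x \right)} \cos{\left(t \right)}}{2} + 3 B^{2} \sin^{2}{\left(x \right)} - 3 B^{2} \sin{\left(x \right)} \cos{\left(x \right)}
This must equal f(x, t) identically; expanded, f = 9 \sin{\left(t \right)} \sin{\left(x \right)} + \frac{27 \sin{\left(t \right)} \cos{\left(t \right)}}{2} - 9 \sin{\left(t \right)} \cos{\left(x \right)} + 3 \sin^{2}{\left(x \right)} + \frac{9 \sin{\left(x \right)} \cos{\left(t \right)}}{2} - 3 \sin{\left(x \right)} \cos{\left(x \right)}.
Matching coefficients of the independent functions:
  [\sin{\left(t \right)} \sin{\left(x \right)}]:  3 A B = 9
  [\sin{\left(t \right)} \cos{\left(t \right)}]:  \frac{3 A^{2}}{2} = \frac{27}{2}
  [\sin{\left(t \right)} \cos{\left(x \right)}]:  - 3 A B = -9
  [\sin{\left(x \right)} \cos{\left(t \right)}]:  \frac{3 A B}{2} = \frac{9}{2}
  [\sin{\left(x \right)} \cos{\left(x \right)}]:  - 3 B^{2} = -3
  [\sin^{2}{\left(x \right)}]:  3 B^{2} = 3
These equations allow (A, B) = (-3, -1) or (3, 1).
Impose the point condition(s):
  u(1, 0) = - \sin{\left(1 \right)}  ⟹  B \sin{\left(1 \right)} = - \sin{\left(1 \right)}
Only A = -3, B = -1 satisfies everything.
Hence u(x, t) = - 3 \sin{\left(t \right)} - \sin{\left(x \right)}.

Answer: u(x, t) = - 3 \sin{\left(t \right)} - \sin{\left(x \right)}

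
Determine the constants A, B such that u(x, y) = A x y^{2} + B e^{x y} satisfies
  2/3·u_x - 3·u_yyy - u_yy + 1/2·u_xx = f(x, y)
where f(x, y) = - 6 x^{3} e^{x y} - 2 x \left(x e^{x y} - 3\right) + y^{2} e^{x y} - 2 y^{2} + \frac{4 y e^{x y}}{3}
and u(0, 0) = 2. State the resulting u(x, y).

Substitute the ansatz u = A x y^{2} + B e^{x y} into the left-hand side.
Derivatives of the ansatz:
  u_x = A y^{2} + B y e^{x y}
  u_yyy = B x^{3} e^{x y}
  u_yy = 2 A x + B x^{2} e^{x y}
  u_xx = B y^{2} e^{x y}
Term by term:
  2/3·u_x = \frac{2 A y^{2}}{3} + \frac{2 B y e^{x y}}{3}
  -3·u_yyy = - 3 B x^{3} e^{x y}
  -u_yy = - 2 A x - B x^{2} e^{x y}
  1/2·u_xx = \frac{B y^{2} e^{x y}}{2}
So the left-hand side equals
  - 2 A x + \frac{2 A y^{2}}{3} - 3 B x^{3} e^{x y} - B x^{2} e^{x y} + \frac{B y^{2} e^{x y}}{2} + \frac{2 B y e^{x y}}{3}
This must equal f(x, y) identically; expanded, f = - 6 x^{3} e^{x y} - 2 x^{2} e^{x y} + 6 x + y^{2} e^{x y} - 2 y^{2} + \frac{4 y e^{x y}}{3}.
Matching coefficients of the independent functions:
  [x]:  - 2 A = 6
  [y^{2}]:  \frac{2 A}{3} = -2
  [x^{2} e^{x y}]:  - B = -2
  [x^{3} e^{x y}]:  - 3 B = -6
  [y e^{x y}]:  \frac{2 B}{3} = \frac{4}{3}
  [y^{2} e^{x y}]:  \frac{B}{2} = 1
Solving: A = -3, B = 2.
Check against the point condition:
  u(0, 0) = 2  ⟹  B = 2  ✓
Hence u(x, y) = - 3 x y^{2} + 2 e^{x y}.

Answer: u(x, y) = - 3 x y^{2} + 2 e^{x y}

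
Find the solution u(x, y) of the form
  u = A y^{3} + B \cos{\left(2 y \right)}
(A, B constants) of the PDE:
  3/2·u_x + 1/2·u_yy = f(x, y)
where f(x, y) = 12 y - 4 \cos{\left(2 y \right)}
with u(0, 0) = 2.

Answer: u(x, y) = 4 y^{3} + 2 \cos{\left(2 y \right)}

Derivation:
Substitute the ansatz u = A y^{3} + B \cos{\left(2 y \right)} into the left-hand side.
Derivatives of the ansatz:
  u_x = 0
  u_yy = 6 A y - 4 B \cos{\left(2 y \right)}
Term by term:
  3/2·u_x = 0
  1/2·u_yy = 3 A y - 2 B \cos{\left(2 y \right)}
So the left-hand side equals
  3 A y - 2 B \cos{\left(2 y \right)}
This must equal f(x, y) = 12 y - 4 \cos{\left(2 y \right)} identically.
Matching coefficients of the independent functions:
  [y]:  3 A = 12
  [\cos{\left(2 y \right)}]:  - 2 B = -4
Solving: A = 4, B = 2.
Check against the point condition:
  u(0, 0) = 2  ⟹  B = 2  ✓
Hence u(x, y) = 4 y^{3} + 2 \cos{\left(2 y \right)}.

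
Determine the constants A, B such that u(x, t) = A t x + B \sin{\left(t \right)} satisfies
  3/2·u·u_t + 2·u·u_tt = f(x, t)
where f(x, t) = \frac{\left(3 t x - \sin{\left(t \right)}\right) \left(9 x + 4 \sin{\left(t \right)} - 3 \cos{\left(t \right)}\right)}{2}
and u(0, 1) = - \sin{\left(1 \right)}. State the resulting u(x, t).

Answer: u(x, t) = 3 t x - \sin{\left(t \right)}

Derivation:
Substitute the ansatz u = A t x + B \sin{\left(t \right)} into the left-hand side.
Derivatives of the ansatz:
  u_t = A x + B \cos{\left(t \right)}
  u_tt = - B \sin{\left(t \right)}
Term by term:
  3/2·u·u_t = \frac{3 A^{2} t x^{2}}{2} + \frac{3 A B t x \cos{\left(t \right)}}{2} + \frac{3 A B x \sin{\left(t \right)}}{2} + \frac{3 B^{2} \sin{\left(t \right)} \cos{\left(t \right)}}{2}
  2·u·u_tt = - 2 A B t x \sin{\left(t \right)} - 2 B^{2} \sin^{2}{\left(t \right)}
So the left-hand side equals
  \frac{3 A^{2} t x^{2}}{2} - 2 A B t x \sin{\left(t \right)} + \frac{3 A B t x \cos{\left(t \right)}}{2} + \frac{3 A B x \sin{\left(t \right)}}{2} - 2 B^{2} \sin^{2}{\left(t \right)} + \frac{3 B^{2} \sin{\left(t \right)} \cos{\left(t \right)}}{2}
This must equal f(x, t) identically; expanded, f = \frac{27 t x^{2}}{2} + 6 t x \sin{\left(t \right)} - \frac{9 t x \cos{\left(t \right)}}{2} - \frac{9 x \sin{\left(t \right)}}{2} - 2 \sin^{2}{\left(t \right)} + \frac{3 \sin{\left(t \right)} \cos{\left(t \right)}}{2}.
Matching coefficients of the independent functions:
  [t x^{2}]:  \frac{3 A^{2}}{2} = \frac{27}{2}
  [x \sin{\left(t \right)}, t x \cos{\left(t \right)}]:  \frac{3 A B}{2} = - \frac{9}{2}
  [\sin{\left(t \right)} \cos{\left(t \right)}]:  \frac{3 B^{2}}{2} = \frac{3}{2}
  [t x \sin{\left(t \right)}]:  - 2 A B = 6
  [\sin^{2}{\left(t \right)}]:  - 2 B^{2} = -2
These equations allow (A, B) = (-3, 1) or (3, -1).
Impose the point condition(s):
  u(0, 1) = - \sin{\left(1 \right)}  ⟹  B \sin{\left(1 \right)} = - \sin{\left(1 \right)}
Only A = 3, B = -1 satisfies everything.
Hence u(x, t) = 3 t x - \sin{\left(t \right)}.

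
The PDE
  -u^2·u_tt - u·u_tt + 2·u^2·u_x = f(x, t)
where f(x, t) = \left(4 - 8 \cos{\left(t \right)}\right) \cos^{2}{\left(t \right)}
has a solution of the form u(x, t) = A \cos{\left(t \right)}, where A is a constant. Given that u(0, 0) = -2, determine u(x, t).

Substitute the ansatz u = A \cos{\left(t \right)} into the left-hand side.
Derivatives of the ansatz:
  u_tt = - A \cos{\left(t \right)}
  u_x = 0
Term by term:
  -u^2·u_tt = A^{3} \cos^{3}{\left(t \right)}
  -u·u_tt = A^{2} \cos^{2}{\left(t \right)}
  2·u^2·u_x = 0
So the left-hand side equals
  A^{3} \cos^{3}{\left(t \right)} + A^{2} \cos^{2}{\left(t \right)}
This must equal f(x, t) identically; expanded, f = - 8 \cos^{3}{\left(t \right)} + 4 \cos^{2}{\left(t \right)}.
Matching coefficients of the independent functions:
  [\cos^{2}{\left(t \right)}]:  A^{2} = 4
  [\cos^{3}{\left(t \right)}]:  A^{3} = -8
Solving: A = -2.
Check against the point condition:
  u(0, 0) = -2  ⟹  A = -2  ✓
Hence u(x, t) = - 2 \cos{\left(t \right)}.

Answer: u(x, t) = - 2 \cos{\left(t \right)}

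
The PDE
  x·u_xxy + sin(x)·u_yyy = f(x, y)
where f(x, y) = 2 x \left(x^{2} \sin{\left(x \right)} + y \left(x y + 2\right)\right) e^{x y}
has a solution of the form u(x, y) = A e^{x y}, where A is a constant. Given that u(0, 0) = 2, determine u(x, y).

Substitute the ansatz u = A e^{x y} into the left-hand side.
Derivatives of the ansatz:
  u_xxy = A x y^{2} e^{x y} + 2 A y e^{x y}
  u_yyy = A x^{3} e^{x y}
Term by term:
  x·u_xxy = A x^{2} y^{2} e^{x y} + 2 A x y e^{x y}
  sin(x)·u_yyy = A x^{3} e^{x y} \sin{\left(x \right)}
So the left-hand side equals
  A x^{3} e^{x y} \sin{\left(x \right)} + A x^{2} y^{2} e^{x y} + 2 A x y e^{x y}
This must equal f(x, y) identically; expanded, f = 2 x^{3} e^{x y} \sin{\left(x \right)} + 2 x^{2} y^{2} e^{x y} + 4 x y e^{x y}.
Matching coefficients of the independent functions:
  [x y e^{x y}]:  2 A = 4
  [x^{2} y^{2} e^{x y}, x^{3} e^{x y} \sin{\left(x \right)}]:  A = 2
Solving: A = 2.
Check against the point condition:
  u(0, 0) = 2  ⟹  A = 2  ✓
Hence u(x, y) = 2 e^{x y}.

Answer: u(x, y) = 2 e^{x y}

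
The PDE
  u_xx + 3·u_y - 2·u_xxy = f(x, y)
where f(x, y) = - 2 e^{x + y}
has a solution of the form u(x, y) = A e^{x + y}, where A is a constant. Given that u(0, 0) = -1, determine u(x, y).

Substitute the ansatz u = A e^{x + y} into the left-hand side.
Derivatives of the ansatz:
  u_xx = A e^{x} e^{y}
  u_y = A e^{x} e^{y}
  u_xxy = A e^{x} e^{y}
Term by term:
  u_xx = A e^{x} e^{y}
  3·u_y = 3 A e^{x} e^{y}
  -2·u_xxy = - 2 A e^{x} e^{y}
So the left-hand side equals
  2 A e^{x} e^{y}
This must equal f(x, y) identically; expanded, f = - 2 e^{x} e^{y}.
Matching coefficients of the independent functions:
  [e^{x} e^{y}]:  2 A = -2
Solving: A = -1.
Check against the point condition:
  u(0, 0) = -1  ⟹  A = -1  ✓
Hence u(x, y) = - e^{x + y}.

Answer: u(x, y) = - e^{x + y}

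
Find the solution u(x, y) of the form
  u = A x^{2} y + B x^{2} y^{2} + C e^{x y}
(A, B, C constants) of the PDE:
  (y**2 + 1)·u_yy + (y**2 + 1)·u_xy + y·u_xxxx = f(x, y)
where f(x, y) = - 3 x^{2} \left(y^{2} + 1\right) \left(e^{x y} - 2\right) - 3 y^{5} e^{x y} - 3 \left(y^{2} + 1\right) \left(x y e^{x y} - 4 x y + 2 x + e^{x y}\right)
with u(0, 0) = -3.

Answer: u(x, y) = 3 x^{2} y^{2} - 3 x^{2} y - 3 e^{x y}

Derivation:
Substitute the ansatz u = A x^{2} y + B x^{2} y^{2} + C e^{x y} into the left-hand side.
Derivatives of the ansatz:
  u_yy = 2 B x^{2} + C x^{2} e^{x y}
  u_xy = 2 A x + 4 B x y + C x y e^{x y} + C e^{x y}
  u_xxxx = C y^{4} e^{x y}
Term by term:
  (y**2 + 1)·u_yy = 2 B x^{2} y^{2} + 2 B x^{2} + C x^{2} y^{2} e^{x y} + C x^{2} e^{x y}
  (y**2 + 1)·u_xy = 2 A x y^{2} + 2 A x + 4 B x y^{3} + 4 B x y + C x y^{3} e^{x y} + C x y e^{x y} + C y^{2} e^{x y} + C e^{x y}
  y·u_xxxx = C y^{5} e^{x y}
So the left-hand side equals
  2 A x y^{2} + 2 A x + 2 B x^{2} y^{2} + 2 B x^{2} + 4 B x y^{3} + 4 B x y + C x^{2} y^{2} e^{x y} + C x^{2} e^{x y} + C x y^{3} e^{x y} + C x y e^{x y} + C y^{5} e^{x y} + C y^{2} e^{x y} + C e^{x y}
This must equal f(x, y) identically; expanded, f = - 3 x^{2} y^{2} e^{x y} + 6 x^{2} y^{2} - 3 x^{2} e^{x y} + 6 x^{2} - 3 x y^{3} e^{x y} + 12 x y^{3} - 6 x y^{2} - 3 x y e^{x y} + 12 x y - 6 x - 3 y^{5} e^{x y} - 3 y^{2} e^{x y} - 3 e^{x y}.
Matching coefficients of the independent functions:
  [x, x y^{2}]:  2 A = -6
  [x^{2}, x^{2} y^{2}]:  2 B = 6
  [x y, x y^{3}]:  4 B = 12
  [x^{2} e^{x y}, y^{2} e^{x y}, y^{5} e^{x y}, x y e^{x y}, …]:  C = -3
Solving: A = -3, B = 3, C = -3.
Check against the point condition:
  u(0, 0) = -3  ⟹  C = -3  ✓
Hence u(x, y) = 3 x^{2} y^{2} - 3 x^{2} y - 3 e^{x y}.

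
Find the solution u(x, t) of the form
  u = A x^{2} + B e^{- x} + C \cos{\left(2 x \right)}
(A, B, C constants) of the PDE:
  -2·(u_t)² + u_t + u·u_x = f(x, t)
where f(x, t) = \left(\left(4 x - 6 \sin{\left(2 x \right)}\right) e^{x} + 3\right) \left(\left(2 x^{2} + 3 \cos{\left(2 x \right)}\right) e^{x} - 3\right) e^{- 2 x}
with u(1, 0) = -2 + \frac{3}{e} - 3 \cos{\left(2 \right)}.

Answer: u(x, t) = - 2 x^{2} - 3 \cos{\left(2 x \right)} + 3 e^{- x}

Derivation:
Substitute the ansatz u = A x^{2} + B e^{- x} + C \cos{\left(2 x \right)} into the left-hand side.
Derivatives of the ansatz:
  u_t = 0
  u_x = 2 A x - B e^{- x} - 2 C \sin{\left(2 x \right)}
Term by term:
  -2·(u_t)² = 0
  u_t = 0
  u·u_x = 2 A^{2} x^{3} - A B x^{2} e^{- x} + 2 A B x e^{- x} - 2 A C x^{2} \sin{\left(2 x \right)} + 2 A C x \cos{\left(2 x \right)} - B^{2} e^{- 2 x} - 2 B C e^{- x} \sin{\left(2 x \right)} - B C e^{- x} \cos{\left(2 x \right)} - 2 C^{2} \sin{\left(2 x \right)} \cos{\left(2 x \right)}
So the left-hand side equals
  2 A^{2} x^{3} - A B x^{2} e^{- x} + 2 A B x e^{- x} - 2 A C x^{2} \sin{\left(2 x \right)} + 2 A C x \cos{\left(2 x \right)} - B^{2} e^{- 2 x} - 2 B C e^{- x} \sin{\left(2 x \right)} - B C e^{- x} \cos{\left(2 x \right)} - 2 C^{2} \sin{\left(2 x \right)} \cos{\left(2 x \right)}
This must equal f(x, t) identically; expanded, f = 8 x^{3} - 12 x^{2} \sin{\left(2 x \right)} + 6 x^{2} e^{- x} + 12 x \cos{\left(2 x \right)} - 12 x e^{- x} - 18 \sin{\left(2 x \right)} \cos{\left(2 x \right)} + 18 e^{- x} \sin{\left(2 x \right)} + 9 e^{- x} \cos{\left(2 x \right)} - 9 e^{- 2 x}.
Matching coefficients of the independent functions:
  [x^{3}]:  2 A^{2} = 8
  [x e^{- x}]:  2 A B = -12
  [x \cos{\left(2 x \right)}]:  2 A C = 12
  [x^{2} e^{- x}]:  - A B = 6
  [x^{2} \sin{\left(2 x \right)}]:  - 2 A C = -12
  [e^{- x} \sin{\left(2 x \right)}]:  - 2 B C = 18
  [e^{- x} \cos{\left(2 x \right)}]:  - B C = 9
  [\sin{\left(2 x \right)} \cos{\left(2 x \right)}]:  - 2 C^{2} = -18
  [e^{- 2 x}]:  - B^{2} = -9
These equations allow (A, B, C) = (-2, 3, -3) or (2, -3, 3).
Impose the point condition(s):
  u(1, 0) = -2 + \frac{3}{e} - 3 \cos{\left(2 \right)}  ⟹  A + \frac{B}{e} + C \cos{\left(2 \right)} = -2 + \frac{3}{e} - 3 \cos{\left(2 \right)}
Only A = -2, B = 3, C = -3 satisfies everything.
Hence u(x, t) = - 2 x^{2} - 3 \cos{\left(2 x \right)} + 3 e^{- x}.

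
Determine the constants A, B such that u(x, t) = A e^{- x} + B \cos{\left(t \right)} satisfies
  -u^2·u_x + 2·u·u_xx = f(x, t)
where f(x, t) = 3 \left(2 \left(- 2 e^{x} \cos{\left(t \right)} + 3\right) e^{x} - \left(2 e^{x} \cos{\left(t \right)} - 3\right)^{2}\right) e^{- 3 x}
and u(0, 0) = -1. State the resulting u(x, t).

Substitute the ansatz u = A e^{- x} + B \cos{\left(t \right)} into the left-hand side.
Derivatives of the ansatz:
  u_x = - A e^{- x}
  u_xx = A e^{- x}
Term by term:
  -u^2·u_x = A^{3} e^{- 3 x} + 2 A^{2} B e^{- 2 x} \cos{\left(t \right)} + A B^{2} e^{- x} \cos^{2}{\left(t \right)}
  2·u·u_xx = 2 A^{2} e^{- 2 x} + 2 A B e^{- x} \cos{\left(t \right)}
So the left-hand side equals
  A^{3} e^{- 3 x} + 2 A^{2} B e^{- 2 x} \cos{\left(t \right)} + 2 A^{2} e^{- 2 x} + A B^{2} e^{- x} \cos^{2}{\left(t \right)} + 2 A B e^{- x} \cos{\left(t \right)}
This must equal f(x, t) identically; expanded, f = - 12 e^{- x} \cos^{2}{\left(t \right)} - 12 e^{- x} \cos{\left(t \right)} + 36 e^{- 2 x} \cos{\left(t \right)} + 18 e^{- 2 x} - 27 e^{- 3 x}.
Matching coefficients of the independent functions:
  [e^{- 2 x} \cos{\left(t \right)}]:  2 A^{2} B = 36
  [e^{- x} \cos{\left(t \right)}]:  2 A B = -12
  [e^{- x} \cos^{2}{\left(t \right)}]:  A B^{2} = -12
  [e^{- 3 x}]:  A^{3} = -27
  [e^{- 2 x}]:  2 A^{2} = 18
Solving: A = -3, B = 2.
Check against the point condition:
  u(0, 0) = -1  ⟹  A + B = -1  ✓
Hence u(x, t) = 2 \cos{\left(t \right)} - 3 e^{- x}.

Answer: u(x, t) = 2 \cos{\left(t \right)} - 3 e^{- x}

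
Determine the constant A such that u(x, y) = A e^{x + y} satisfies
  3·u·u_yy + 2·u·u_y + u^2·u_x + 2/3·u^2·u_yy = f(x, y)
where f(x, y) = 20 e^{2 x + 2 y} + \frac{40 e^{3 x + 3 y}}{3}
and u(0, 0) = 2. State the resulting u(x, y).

Substitute the ansatz u = A e^{x + y} into the left-hand side.
Derivatives of the ansatz:
  u_yy = A e^{x} e^{y}
  u_y = A e^{x} e^{y}
  u_x = A e^{x} e^{y}
Term by term:
  3·u·u_yy = 3 A^{2} e^{2 x} e^{2 y}
  2·u·u_y = 2 A^{2} e^{2 x} e^{2 y}
  u^2·u_x = A^{3} e^{3 x} e^{3 y}
  2/3·u^2·u_yy = \frac{2 A^{3} e^{3 x} e^{3 y}}{3}
So the left-hand side equals
  \frac{5 A^{3} e^{3 x} e^{3 y}}{3} + 5 A^{2} e^{2 x} e^{2 y}
This must equal f(x, y) identically; expanded, f = \frac{40 e^{3 x} e^{3 y}}{3} + 20 e^{2 x} e^{2 y}.
Matching coefficients of the independent functions:
  [e^{2 x} e^{2 y}]:  5 A^{2} = 20
  [e^{3 x} e^{3 y}]:  \frac{5 A^{3}}{3} = \frac{40}{3}
Solving: A = 2.
Check against the point condition:
  u(0, 0) = 2  ⟹  A = 2  ✓
Hence u(x, y) = 2 e^{x + y}.

Answer: u(x, y) = 2 e^{x + y}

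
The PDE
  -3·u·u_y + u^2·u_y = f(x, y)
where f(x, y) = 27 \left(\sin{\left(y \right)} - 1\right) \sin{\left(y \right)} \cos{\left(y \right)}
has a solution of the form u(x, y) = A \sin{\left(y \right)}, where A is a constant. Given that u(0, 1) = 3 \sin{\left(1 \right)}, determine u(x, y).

Substitute the ansatz u = A \sin{\left(y \right)} into the left-hand side.
Derivatives of the ansatz:
  u_y = A \cos{\left(y \right)}
Term by term:
  -3·u·u_y = - 3 A^{2} \sin{\left(y \right)} \cos{\left(y \right)}
  u^2·u_y = A^{3} \sin^{2}{\left(y \right)} \cos{\left(y \right)}
So the left-hand side equals
  A^{3} \sin^{2}{\left(y \right)} \cos{\left(y \right)} - 3 A^{2} \sin{\left(y \right)} \cos{\left(y \right)}
This must equal f(x, y) identically; expanded, f = 27 \sin^{2}{\left(y \right)} \cos{\left(y \right)} - 27 \sin{\left(y \right)} \cos{\left(y \right)}.
Matching coefficients of the independent functions:
  [\sin{\left(y \right)} \cos{\left(y \right)}]:  - 3 A^{2} = -27
  [\sin^{2}{\left(y \right)} \cos{\left(y \right)}]:  A^{3} = 27
Solving: A = 3.
Check against the point condition:
  u(0, 1) = 3 \sin{\left(1 \right)}  ⟹  A \sin{\left(1 \right)} = 3 \sin{\left(1 \right)}  ✓
Hence u(x, y) = 3 \sin{\left(y \right)}.

Answer: u(x, y) = 3 \sin{\left(y \right)}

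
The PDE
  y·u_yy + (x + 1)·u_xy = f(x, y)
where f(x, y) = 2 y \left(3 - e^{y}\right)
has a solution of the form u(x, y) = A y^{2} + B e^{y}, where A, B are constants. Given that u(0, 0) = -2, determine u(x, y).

Answer: u(x, y) = 3 y^{2} - 2 e^{y}

Derivation:
Substitute the ansatz u = A y^{2} + B e^{y} into the left-hand side.
Derivatives of the ansatz:
  u_yy = 2 A + B e^{y}
  u_xy = 0
Term by term:
  y·u_yy = 2 A y + B y e^{y}
  (x + 1)·u_xy = 0
So the left-hand side equals
  2 A y + B y e^{y}
This must equal f(x, y) identically; expanded, f = - 2 y e^{y} + 6 y.
Matching coefficients of the independent functions:
  [y]:  2 A = 6
  [y e^{y}]:  B = -2
Solving: A = 3, B = -2.
Check against the point condition:
  u(0, 0) = -2  ⟹  B = -2  ✓
Hence u(x, y) = 3 y^{2} - 2 e^{y}.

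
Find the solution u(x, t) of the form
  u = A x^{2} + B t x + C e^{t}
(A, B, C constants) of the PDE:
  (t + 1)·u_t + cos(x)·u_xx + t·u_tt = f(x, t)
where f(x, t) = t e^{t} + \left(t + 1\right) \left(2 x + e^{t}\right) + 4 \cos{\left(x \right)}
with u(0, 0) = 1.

Substitute the ansatz u = A x^{2} + B t x + C e^{t} into the left-hand side.
Derivatives of the ansatz:
  u_t = B x + C e^{t}
  u_xx = 2 A
  u_tt = C e^{t}
Term by term:
  (t + 1)·u_t = B t x + B x + C t e^{t} + C e^{t}
  cos(x)·u_xx = 2 A \cos{\left(x \right)}
  t·u_tt = C t e^{t}
So the left-hand side equals
  2 A \cos{\left(x \right)} + B t x + B x + 2 C t e^{t} + C e^{t}
This must equal f(x, t) = t e^{t} + \left(t + 1\right) \left(2 x + e^{t}\right) + 4 \cos{\left(x \right)} identically.
Matching coefficients of the independent functions:
  [x, t x]:  B = 2
  [t e^{t}]:  2 C = 2
  [e^{t}]:  C = 1
  [\cos{\left(x \right)}]:  2 A = 4
Solving: A = 2, B = 2, C = 1.
Check against the point condition:
  u(0, 0) = 1  ⟹  C = 1  ✓
Hence u(x, t) = 2 t x + 2 x^{2} + e^{t}.

Answer: u(x, t) = 2 t x + 2 x^{2} + e^{t}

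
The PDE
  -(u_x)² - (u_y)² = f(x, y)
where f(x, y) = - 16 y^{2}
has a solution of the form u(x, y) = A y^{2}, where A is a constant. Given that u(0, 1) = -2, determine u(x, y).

Substitute the ansatz u = A y^{2} into the left-hand side.
Derivatives of the ansatz:
  u_x = 0
  u_y = 2 A y
Term by term:
  -(u_x)² = 0
  -(u_y)² = - 4 A^{2} y^{2}
So the left-hand side equals
  - 4 A^{2} y^{2}
This must equal f(x, y) = - 16 y^{2} identically.
Matching coefficients of the independent functions:
  [y^{2}]:  - 4 A^{2} = -16
These equations allow (A) = (-2) or (2).
Impose the point condition(s):
  u(0, 1) = -2  ⟹  A = -2
Only A = -2 satisfies everything.
Hence u(x, y) = - 2 y^{2}.

Answer: u(x, y) = - 2 y^{2}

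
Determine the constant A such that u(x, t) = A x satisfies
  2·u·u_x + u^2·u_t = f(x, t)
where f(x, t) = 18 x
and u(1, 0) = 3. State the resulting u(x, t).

Substitute the ansatz u = A x into the left-hand side.
Derivatives of the ansatz:
  u_x = A
  u_t = 0
Term by term:
  2·u·u_x = 2 A^{2} x
  u^2·u_t = 0
So the left-hand side equals
  2 A^{2} x
This must equal f(x, t) = 18 x identically.
Matching coefficients of the independent functions:
  [x]:  2 A^{2} = 18
These equations allow (A) = (-3) or (3).
Impose the point condition(s):
  u(1, 0) = 3  ⟹  A = 3
Only A = 3 satisfies everything.
Hence u(x, t) = 3 x.

Answer: u(x, t) = 3 x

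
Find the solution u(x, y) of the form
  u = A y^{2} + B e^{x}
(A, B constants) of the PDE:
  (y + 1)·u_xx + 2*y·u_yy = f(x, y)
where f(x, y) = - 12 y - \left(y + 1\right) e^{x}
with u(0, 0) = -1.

Substitute the ansatz u = A y^{2} + B e^{x} into the left-hand side.
Derivatives of the ansatz:
  u_xx = B e^{x}
  u_yy = 2 A
Term by term:
  (y + 1)·u_xx = B y e^{x} + B e^{x}
  2*y·u_yy = 4 A y
So the left-hand side equals
  4 A y + B y e^{x} + B e^{x}
This must equal f(x, y) identically; expanded, f = - y e^{x} - 12 y - e^{x}.
Matching coefficients of the independent functions:
  [y]:  4 A = -12
  [y e^{x}, e^{x}]:  B = -1
Solving: A = -3, B = -1.
Check against the point condition:
  u(0, 0) = -1  ⟹  B = -1  ✓
Hence u(x, y) = - 3 y^{2} - e^{x}.

Answer: u(x, y) = - 3 y^{2} - e^{x}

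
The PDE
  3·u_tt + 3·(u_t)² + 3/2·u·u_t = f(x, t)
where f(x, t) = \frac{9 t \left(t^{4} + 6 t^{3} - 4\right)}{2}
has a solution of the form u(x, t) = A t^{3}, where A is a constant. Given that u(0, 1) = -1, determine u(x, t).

Substitute the ansatz u = A t^{3} into the left-hand side.
Derivatives of the ansatz:
  u_tt = 6 A t
  u_t = 3 A t^{2}
Term by term:
  3·u_tt = 18 A t
  3·(u_t)² = 27 A^{2} t^{4}
  3/2·u·u_t = \frac{9 A^{2} t^{5}}{2}
So the left-hand side equals
  \frac{9 A^{2} t^{5}}{2} + 27 A^{2} t^{4} + 18 A t
This must equal f(x, t) = \frac{9 t \left(t^{4} + 6 t^{3} - 4\right)}{2} identically.
Matching coefficients of the independent functions:
  [t]:  18 A = -18
  [t^{4}]:  27 A^{2} = 27
  [t^{5}]:  \frac{9 A^{2}}{2} = \frac{9}{2}
Solving: A = -1.
Check against the point condition:
  u(0, 1) = -1  ⟹  A = -1  ✓
Hence u(x, t) = - t^{3}.

Answer: u(x, t) = - t^{3}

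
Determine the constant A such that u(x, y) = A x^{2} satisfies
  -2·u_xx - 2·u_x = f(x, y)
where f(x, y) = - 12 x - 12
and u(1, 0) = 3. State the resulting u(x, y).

Answer: u(x, y) = 3 x^{2}

Derivation:
Substitute the ansatz u = A x^{2} into the left-hand side.
Derivatives of the ansatz:
  u_xx = 2 A
  u_x = 2 A x
Term by term:
  -2·u_xx = - 4 A
  -2·u_x = - 4 A x
So the left-hand side equals
  - 4 A x - 4 A
This must equal f(x, y) = - 12 x - 12 identically.
Matching coefficients of the independent functions:
  [constant term, x]:  - 4 A = -12
Solving: A = 3.
Check against the point condition:
  u(1, 0) = 3  ⟹  A = 3  ✓
Hence u(x, y) = 3 x^{2}.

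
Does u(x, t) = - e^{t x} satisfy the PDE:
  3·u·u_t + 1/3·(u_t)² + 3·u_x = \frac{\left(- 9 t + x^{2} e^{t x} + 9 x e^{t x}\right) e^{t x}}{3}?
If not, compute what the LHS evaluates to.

Evaluate each term of the left-hand side for u = - e^{t x}.
Derivatives:
  u_t = - x e^{t x}
  u_x = - t e^{t x}
Terms:
  3·u·u_t = 3 x e^{2 t x}
  1/3·(u_t)² = \frac{x^{2} e^{2 t x}}{3}
  3·u_x = - 3 t e^{t x}
Sum: LHS = \frac{\left(- 9 t + x^{2} e^{t x} + 9 x e^{t x}\right) e^{t x}}{3}
This is exactly the given right-hand side, so u is a solution.

Answer: Yes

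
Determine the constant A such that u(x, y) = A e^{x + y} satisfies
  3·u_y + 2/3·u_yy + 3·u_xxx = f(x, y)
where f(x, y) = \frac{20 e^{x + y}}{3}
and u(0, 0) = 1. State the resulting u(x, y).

Substitute the ansatz u = A e^{x + y} into the left-hand side.
Derivatives of the ansatz:
  u_y = A e^{x} e^{y}
  u_yy = A e^{x} e^{y}
  u_xxx = A e^{x} e^{y}
Term by term:
  3·u_y = 3 A e^{x} e^{y}
  2/3·u_yy = \frac{2 A e^{x} e^{y}}{3}
  3·u_xxx = 3 A e^{x} e^{y}
So the left-hand side equals
  \frac{20 A e^{x} e^{y}}{3}
This must equal f(x, y) identically; expanded, f = \frac{20 e^{x} e^{y}}{3}.
Matching coefficients of the independent functions:
  [e^{x} e^{y}]:  \frac{20 A}{3} = \frac{20}{3}
Solving: A = 1.
Check against the point condition:
  u(0, 0) = 1  ⟹  A = 1  ✓
Hence u(x, y) = e^{x + y}.

Answer: u(x, y) = e^{x + y}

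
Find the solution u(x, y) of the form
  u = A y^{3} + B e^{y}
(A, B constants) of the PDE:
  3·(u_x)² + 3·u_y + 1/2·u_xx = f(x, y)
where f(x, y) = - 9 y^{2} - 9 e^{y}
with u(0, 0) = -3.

Answer: u(x, y) = - y^{3} - 3 e^{y}

Derivation:
Substitute the ansatz u = A y^{3} + B e^{y} into the left-hand side.
Derivatives of the ansatz:
  u_x = 0
  u_y = 3 A y^{2} + B e^{y}
  u_xx = 0
Term by term:
  3·(u_x)² = 0
  3·u_y = 9 A y^{2} + 3 B e^{y}
  1/2·u_xx = 0
So the left-hand side equals
  9 A y^{2} + 3 B e^{y}
This must equal f(x, y) = - 9 y^{2} - 9 e^{y} identically.
Matching coefficients of the independent functions:
  [y^{2}]:  9 A = -9
  [e^{y}]:  3 B = -9
Solving: A = -1, B = -3.
Check against the point condition:
  u(0, 0) = -3  ⟹  B = -3  ✓
Hence u(x, y) = - y^{3} - 3 e^{y}.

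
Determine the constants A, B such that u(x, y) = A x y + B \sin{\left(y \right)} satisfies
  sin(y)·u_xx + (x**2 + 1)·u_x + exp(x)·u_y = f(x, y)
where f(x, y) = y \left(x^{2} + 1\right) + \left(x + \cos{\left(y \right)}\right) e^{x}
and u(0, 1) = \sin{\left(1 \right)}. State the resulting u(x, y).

Substitute the ansatz u = A x y + B \sin{\left(y \right)} into the left-hand side.
Derivatives of the ansatz:
  u_xx = 0
  u_x = A y
  u_y = A x + B \cos{\left(y \right)}
Term by term:
  sin(y)·u_xx = 0
  (x**2 + 1)·u_x = A x^{2} y + A y
  exp(x)·u_y = A x e^{x} + B e^{x} \cos{\left(y \right)}
So the left-hand side equals
  A x^{2} y + A x e^{x} + A y + B e^{x} \cos{\left(y \right)}
This must equal f(x, y) identically; expanded, f = x^{2} y + x e^{x} + y + e^{x} \cos{\left(y \right)}.
Matching coefficients of the independent functions:
  [y, x e^{x}, x^{2} y]:  A = 1
  [e^{x} \cos{\left(y \right)}]:  B = 1
Solving: A = 1, B = 1.
Check against the point condition:
  u(0, 1) = \sin{\left(1 \right)}  ⟹  B \sin{\left(1 \right)} = \sin{\left(1 \right)}  ✓
Hence u(x, y) = x y + \sin{\left(y \right)}.

Answer: u(x, y) = x y + \sin{\left(y \right)}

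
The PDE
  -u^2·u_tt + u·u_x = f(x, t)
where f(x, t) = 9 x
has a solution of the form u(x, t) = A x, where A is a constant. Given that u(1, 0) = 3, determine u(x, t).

Substitute the ansatz u = A x into the left-hand side.
Derivatives of the ansatz:
  u_tt = 0
  u_x = A
Term by term:
  -u^2·u_tt = 0
  u·u_x = A^{2} x
So the left-hand side equals
  A^{2} x
This must equal f(x, t) = 9 x identically.
Matching coefficients of the independent functions:
  [x]:  A^{2} = 9
These equations allow (A) = (-3) or (3).
Impose the point condition(s):
  u(1, 0) = 3  ⟹  A = 3
Only A = 3 satisfies everything.
Hence u(x, t) = 3 x.

Answer: u(x, t) = 3 x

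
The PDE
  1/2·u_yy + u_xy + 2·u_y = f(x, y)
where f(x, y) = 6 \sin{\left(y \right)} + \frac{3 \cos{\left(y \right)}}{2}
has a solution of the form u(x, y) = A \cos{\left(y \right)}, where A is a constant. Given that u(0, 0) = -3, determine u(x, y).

Answer: u(x, y) = - 3 \cos{\left(y \right)}

Derivation:
Substitute the ansatz u = A \cos{\left(y \right)} into the left-hand side.
Derivatives of the ansatz:
  u_yy = - A \cos{\left(y \right)}
  u_xy = 0
  u_y = - A \sin{\left(y \right)}
Term by term:
  1/2·u_yy = - \frac{A \cos{\left(y \right)}}{2}
  u_xy = 0
  2·u_y = - 2 A \sin{\left(y \right)}
So the left-hand side equals
  - 2 A \sin{\left(y \right)} - \frac{A \cos{\left(y \right)}}{2}
This must equal f(x, y) = 6 \sin{\left(y \right)} + \frac{3 \cos{\left(y \right)}}{2} identically.
Matching coefficients of the independent functions:
  [\sin{\left(y \right)}]:  - 2 A = 6
  [\cos{\left(y \right)}]:  - \frac{A}{2} = \frac{3}{2}
Solving: A = -3.
Check against the point condition:
  u(0, 0) = -3  ⟹  A = -3  ✓
Hence u(x, y) = - 3 \cos{\left(y \right)}.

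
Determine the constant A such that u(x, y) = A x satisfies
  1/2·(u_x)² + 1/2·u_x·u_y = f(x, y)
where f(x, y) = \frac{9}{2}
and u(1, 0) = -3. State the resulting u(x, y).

Substitute the ansatz u = A x into the left-hand side.
Derivatives of the ansatz:
  u_x = A
  u_y = 0
Term by term:
  1/2·(u_x)² = \frac{A^{2}}{2}
  1/2·u_x·u_y = 0
So the left-hand side equals
  \frac{A^{2}}{2}
This must equal f(x, y) = \frac{9}{2} identically.
Matching coefficients of the independent functions:
  [constant term]:  \frac{A^{2}}{2} = \frac{9}{2}
These equations allow (A) = (-3) or (3).
Impose the point condition(s):
  u(1, 0) = -3  ⟹  A = -3
Only A = -3 satisfies everything.
Hence u(x, y) = - 3 x.

Answer: u(x, y) = - 3 x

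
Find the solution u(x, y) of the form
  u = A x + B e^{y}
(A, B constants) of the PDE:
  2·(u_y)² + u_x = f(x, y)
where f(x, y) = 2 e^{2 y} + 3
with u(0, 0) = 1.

Substitute the ansatz u = A x + B e^{y} into the left-hand side.
Derivatives of the ansatz:
  u_y = B e^{y}
  u_x = A
Term by term:
  2·(u_y)² = 2 B^{2} e^{2 y}
  u_x = A
So the left-hand side equals
  A + 2 B^{2} e^{2 y}
This must equal f(x, y) = 2 e^{2 y} + 3 identically.
Matching coefficients of the independent functions:
  [constant term]:  A = 3
  [e^{2 y}]:  2 B^{2} = 2
These equations allow (A, B) = (3, -1) or (3, 1).
Impose the point condition(s):
  u(0, 0) = 1  ⟹  B = 1
Only A = 3, B = 1 satisfies everything.
Hence u(x, y) = 3 x + e^{y}.

Answer: u(x, y) = 3 x + e^{y}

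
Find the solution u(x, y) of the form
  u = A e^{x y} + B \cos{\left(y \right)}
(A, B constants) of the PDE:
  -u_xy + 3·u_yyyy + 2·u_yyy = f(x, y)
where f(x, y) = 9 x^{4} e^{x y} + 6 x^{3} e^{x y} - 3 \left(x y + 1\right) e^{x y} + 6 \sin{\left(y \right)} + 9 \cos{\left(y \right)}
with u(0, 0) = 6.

Substitute the ansatz u = A e^{x y} + B \cos{\left(y \right)} into the left-hand side.
Derivatives of the ansatz:
  u_xy = A x y e^{x y} + A e^{x y}
  u_yyyy = A x^{4} e^{x y} + B \cos{\left(y \right)}
  u_yyy = A x^{3} e^{x y} + B \sin{\left(y \right)}
Term by term:
  -u_xy = - A x y e^{x y} - A e^{x y}
  3·u_yyyy = 3 A x^{4} e^{x y} + 3 B \cos{\left(y \right)}
  2·u_yyy = 2 A x^{3} e^{x y} + 2 B \sin{\left(y \right)}
So the left-hand side equals
  3 A x^{4} e^{x y} + 2 A x^{3} e^{x y} - A x y e^{x y} - A e^{x y} + 2 B \sin{\left(y \right)} + 3 B \cos{\left(y \right)}
This must equal f(x, y) identically; expanded, f = 9 x^{4} e^{x y} + 6 x^{3} e^{x y} - 3 x y e^{x y} - 3 e^{x y} + 6 \sin{\left(y \right)} + 9 \cos{\left(y \right)}.
Matching coefficients of the independent functions:
  [x^{3} e^{x y}]:  2 A = 6
  [x^{4} e^{x y}]:  3 A = 9
  [x y e^{x y}, e^{x y}]:  - A = -3
  [\sin{\left(y \right)}]:  2 B = 6
  [\cos{\left(y \right)}]:  3 B = 9
Solving: A = 3, B = 3.
Check against the point condition:
  u(0, 0) = 6  ⟹  A + B = 6  ✓
Hence u(x, y) = 3 e^{x y} + 3 \cos{\left(y \right)}.

Answer: u(x, y) = 3 e^{x y} + 3 \cos{\left(y \right)}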